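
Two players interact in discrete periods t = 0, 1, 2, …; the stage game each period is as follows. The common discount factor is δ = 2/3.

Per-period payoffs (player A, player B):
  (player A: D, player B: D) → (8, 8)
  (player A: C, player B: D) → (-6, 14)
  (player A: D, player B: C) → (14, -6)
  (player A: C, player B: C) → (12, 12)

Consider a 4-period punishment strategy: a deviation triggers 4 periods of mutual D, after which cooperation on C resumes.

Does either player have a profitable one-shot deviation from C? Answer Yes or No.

IC: δ+…+δ^4 ≥ (14−12)/(12−8) = 1/2.
At δ = 2/3: partial sum = 1.6049 ≥ 0.5000. Cooperation sustainable.

No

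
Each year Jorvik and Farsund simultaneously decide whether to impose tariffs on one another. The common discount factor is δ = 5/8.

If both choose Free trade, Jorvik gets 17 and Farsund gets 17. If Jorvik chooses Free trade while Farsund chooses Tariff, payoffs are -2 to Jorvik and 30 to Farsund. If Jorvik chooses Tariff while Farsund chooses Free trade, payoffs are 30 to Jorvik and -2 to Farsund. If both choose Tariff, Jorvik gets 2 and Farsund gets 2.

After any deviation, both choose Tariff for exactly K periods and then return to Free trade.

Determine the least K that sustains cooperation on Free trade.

No profitable deviation requires (17−2)(δ+…+δ^K) ≥ 30−17, i.e. δ+…+δ^K ≥ 13/15 ≈ 0.8667.
With δ = 5/8, the partial sums are K=1: 0.6250, K=2: 1.0156.
K = 2 is the first length at which the sum reaches 0.8667.

2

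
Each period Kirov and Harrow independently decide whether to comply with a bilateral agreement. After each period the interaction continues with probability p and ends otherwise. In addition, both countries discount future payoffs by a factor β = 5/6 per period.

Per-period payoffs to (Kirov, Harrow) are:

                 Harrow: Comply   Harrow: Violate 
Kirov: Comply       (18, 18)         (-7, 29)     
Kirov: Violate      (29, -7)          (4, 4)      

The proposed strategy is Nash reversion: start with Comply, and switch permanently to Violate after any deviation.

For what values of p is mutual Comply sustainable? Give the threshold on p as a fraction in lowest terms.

Expected continuation weight on next period's payoff is β·p = 5/6·p, which plays the role of the discount factor.
Cooperation requires 5/6·p ≥ (29−18)/(29−4) = 11/25, hence p ≥ 66/125.

66/125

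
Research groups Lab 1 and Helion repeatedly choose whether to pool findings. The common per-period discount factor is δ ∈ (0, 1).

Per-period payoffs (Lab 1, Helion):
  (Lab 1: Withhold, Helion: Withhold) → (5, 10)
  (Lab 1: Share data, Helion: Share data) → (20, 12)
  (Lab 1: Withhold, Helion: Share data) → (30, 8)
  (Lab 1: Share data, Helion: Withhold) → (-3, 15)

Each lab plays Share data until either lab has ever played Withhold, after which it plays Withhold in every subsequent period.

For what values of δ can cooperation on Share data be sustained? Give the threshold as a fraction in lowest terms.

Lab 1: cooperation gives 20 each period; deviation gives 30 once then 5 forever.
  20/(1−δ) ≥ 30 + 5δ/(1−δ) ⇒ δ ≥ 10/25 = 2/5.
Helion: cooperation gives 12 each period; deviation gives 15 once then 10 forever.
  δ ≥ 3/5.
Both must hold, so the binding constraint is Helion's: δ ≥ 3/5.

3/5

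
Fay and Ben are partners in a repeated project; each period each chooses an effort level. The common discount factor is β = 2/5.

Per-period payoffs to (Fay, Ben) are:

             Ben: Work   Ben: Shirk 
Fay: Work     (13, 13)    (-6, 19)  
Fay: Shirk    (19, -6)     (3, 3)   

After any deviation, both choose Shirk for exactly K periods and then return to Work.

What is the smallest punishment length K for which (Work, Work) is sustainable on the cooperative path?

3

IC: β(1−β^K)/(1−β) ≥ (19−13)/(13−3) = 3/5.
With β = 2/5: need 1 − β^K ≥ 3/5·(1−2/5)/(2/5), i.e. β^K ≤ 0.1000.
Since (2/5)^2 = 0.1600 and (2/5)^3 = 0.0640, the smallest such K is 3.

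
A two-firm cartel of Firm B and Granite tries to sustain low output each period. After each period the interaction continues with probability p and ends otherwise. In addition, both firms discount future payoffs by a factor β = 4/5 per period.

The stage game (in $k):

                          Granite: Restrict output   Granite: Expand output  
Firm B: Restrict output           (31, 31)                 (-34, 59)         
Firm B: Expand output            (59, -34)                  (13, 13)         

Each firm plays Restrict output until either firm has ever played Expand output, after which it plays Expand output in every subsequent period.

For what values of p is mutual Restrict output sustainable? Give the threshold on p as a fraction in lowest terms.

Expected continuation weight on next period's payoff is β·p = 4/5·p, which plays the role of the discount factor.
Cooperation requires 4/5·p ≥ (59−31)/(59−13) = 14/23, hence p ≥ 35/46.

35/46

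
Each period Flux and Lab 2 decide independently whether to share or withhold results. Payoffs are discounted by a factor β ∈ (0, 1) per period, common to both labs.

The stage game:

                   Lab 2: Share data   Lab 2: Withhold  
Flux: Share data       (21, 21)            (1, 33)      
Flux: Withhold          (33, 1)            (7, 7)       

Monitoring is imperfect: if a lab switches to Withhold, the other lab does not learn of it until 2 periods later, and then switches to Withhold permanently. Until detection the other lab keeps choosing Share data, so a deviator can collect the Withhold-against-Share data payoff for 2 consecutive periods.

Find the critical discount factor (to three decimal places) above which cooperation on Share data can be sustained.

A deviator earns 33 for 2 periods, then 7 forever; cooperating earns 21 forever. Multiplying the IC by (1−β):
21 ≥ 33(1−β^2) + 7β^2, so 26·β^2 ≥ 12 and β^2 ≥ 6/13.
β ≥ (6/13)^(1/2) ≈ 0.679.

0.679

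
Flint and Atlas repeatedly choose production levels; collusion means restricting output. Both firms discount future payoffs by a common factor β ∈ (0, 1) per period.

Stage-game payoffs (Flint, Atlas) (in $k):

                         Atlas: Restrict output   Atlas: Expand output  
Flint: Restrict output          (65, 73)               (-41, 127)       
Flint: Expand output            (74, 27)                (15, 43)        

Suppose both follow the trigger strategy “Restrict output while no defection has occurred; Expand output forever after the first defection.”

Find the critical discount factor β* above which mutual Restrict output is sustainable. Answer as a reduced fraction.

9/14

Flint's threshold: (74−65)/(74−15) = 9/59.
Atlas's threshold: (127−73)/(127−43) = 9/14.
9/59 < 9/14, so Atlas binds and β* = 9/14.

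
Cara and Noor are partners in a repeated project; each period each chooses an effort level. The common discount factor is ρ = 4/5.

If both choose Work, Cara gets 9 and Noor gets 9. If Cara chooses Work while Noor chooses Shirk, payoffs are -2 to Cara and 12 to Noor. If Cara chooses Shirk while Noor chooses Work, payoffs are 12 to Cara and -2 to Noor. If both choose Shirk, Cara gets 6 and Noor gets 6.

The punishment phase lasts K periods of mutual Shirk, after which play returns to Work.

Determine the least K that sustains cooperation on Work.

Need Σ_{k=1}^{K} ρ^k ≥ (12−9)/(9−6) = 1.0000 at ρ = 4/5.
At K = 1 the sum is 0.8000 < 1.0000; at K = 2 it is 1.4400 ≥ 1.0000.
So the minimum punishment length is K = 2.

2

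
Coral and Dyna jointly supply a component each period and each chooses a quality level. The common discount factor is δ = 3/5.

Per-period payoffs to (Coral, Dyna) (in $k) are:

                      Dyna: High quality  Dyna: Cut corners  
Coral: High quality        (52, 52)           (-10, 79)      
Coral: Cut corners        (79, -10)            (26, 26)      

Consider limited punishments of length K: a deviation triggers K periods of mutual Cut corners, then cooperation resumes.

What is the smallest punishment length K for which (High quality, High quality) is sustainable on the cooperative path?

No profitable deviation requires (52−26)(δ+…+δ^K) ≥ 79−52, i.e. δ+…+δ^K ≥ 27/26 ≈ 1.0385.
With δ = 3/5, the partial sums are K=1: 0.6000, K=2: 0.9600, K=3: 1.1760.
K = 3 is the first length at which the sum reaches 1.0385.

3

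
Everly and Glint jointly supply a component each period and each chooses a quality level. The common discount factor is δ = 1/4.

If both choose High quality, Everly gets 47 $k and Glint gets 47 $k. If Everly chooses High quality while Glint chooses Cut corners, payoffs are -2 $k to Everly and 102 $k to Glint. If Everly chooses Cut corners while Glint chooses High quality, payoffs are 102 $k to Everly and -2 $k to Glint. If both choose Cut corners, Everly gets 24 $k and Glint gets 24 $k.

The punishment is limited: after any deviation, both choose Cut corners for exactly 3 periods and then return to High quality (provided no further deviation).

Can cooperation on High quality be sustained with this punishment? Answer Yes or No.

No

IC: δ+…+δ^3 ≥ (102−47)/(47−24) = 55/23.
At δ = 1/4: partial sum = 0.3281 < 2.3913. Cooperation not sustainable.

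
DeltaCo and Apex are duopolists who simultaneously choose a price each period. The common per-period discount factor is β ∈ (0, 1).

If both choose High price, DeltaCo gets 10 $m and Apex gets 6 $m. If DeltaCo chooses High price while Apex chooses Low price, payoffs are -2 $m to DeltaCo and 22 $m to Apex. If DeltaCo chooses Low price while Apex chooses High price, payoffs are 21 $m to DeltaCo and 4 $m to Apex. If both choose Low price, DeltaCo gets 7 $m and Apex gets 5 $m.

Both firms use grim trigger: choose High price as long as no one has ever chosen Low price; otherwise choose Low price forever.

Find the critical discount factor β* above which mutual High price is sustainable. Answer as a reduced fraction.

16/17

For DeltaCo: deviation gain 21−10 = 11, per-period punishment loss 10−7 = 3. IC gives β ≥ 11/14.
For Apex: gain 16, loss 1 per period, so β ≥ 16/17.
The tighter constraint is Apex's, so cooperation needs β ≥ 16/17.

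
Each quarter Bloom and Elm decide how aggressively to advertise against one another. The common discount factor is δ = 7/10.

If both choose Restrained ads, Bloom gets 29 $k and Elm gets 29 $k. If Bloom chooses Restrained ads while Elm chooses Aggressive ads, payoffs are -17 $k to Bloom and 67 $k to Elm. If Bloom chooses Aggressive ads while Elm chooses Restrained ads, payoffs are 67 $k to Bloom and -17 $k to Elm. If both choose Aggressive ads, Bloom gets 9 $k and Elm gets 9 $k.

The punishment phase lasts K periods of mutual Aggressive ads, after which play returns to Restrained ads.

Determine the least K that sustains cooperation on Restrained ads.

5

No profitable deviation requires (29−9)(δ+…+δ^K) ≥ 67−29, i.e. δ+…+δ^K ≥ 19/10 ≈ 1.9000.
With δ = 7/10, the partial sums are K=1: 0.7000, K=2: 1.1900, K=3: 1.5330, K=4: 1.7731, K=5: 1.9412.
K = 5 is the first length at which the sum reaches 1.9000.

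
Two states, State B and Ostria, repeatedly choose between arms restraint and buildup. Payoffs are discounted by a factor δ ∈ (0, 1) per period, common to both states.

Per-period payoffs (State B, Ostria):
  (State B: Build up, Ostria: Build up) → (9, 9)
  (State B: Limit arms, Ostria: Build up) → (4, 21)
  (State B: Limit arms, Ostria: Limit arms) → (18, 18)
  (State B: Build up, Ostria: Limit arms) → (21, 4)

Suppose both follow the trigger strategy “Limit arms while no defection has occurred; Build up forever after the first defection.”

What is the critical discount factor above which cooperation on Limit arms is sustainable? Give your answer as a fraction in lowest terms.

1/4

Cooperation forever yields 18 each period: 18/(1−δ).
Deviating yields 21 once, then 9 forever: 21 + 9δ/(1−δ).
No profitable deviation requires 18/(1−δ) ≥ 21 + 9δ/(1−δ).
Multiplying by (1−δ): 18 ≥ 21(1−δ) + 9δ = 21 − 12δ.
So 12δ ≥ 3, i.e. δ ≥ 3/12 = 1/4.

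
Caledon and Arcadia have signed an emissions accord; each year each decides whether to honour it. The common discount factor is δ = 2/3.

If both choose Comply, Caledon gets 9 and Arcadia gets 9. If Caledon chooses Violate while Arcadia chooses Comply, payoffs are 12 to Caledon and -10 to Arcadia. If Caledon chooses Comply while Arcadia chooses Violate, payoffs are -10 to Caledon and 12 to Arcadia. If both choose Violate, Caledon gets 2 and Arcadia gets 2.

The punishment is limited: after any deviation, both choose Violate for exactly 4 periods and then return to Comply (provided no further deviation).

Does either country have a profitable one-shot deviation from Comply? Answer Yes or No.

IC: δ+…+δ^4 ≥ (12−9)/(9−2) = 3/7.
At δ = 2/3: partial sum = 1.6049 ≥ 0.4286. Cooperation sustainable.

No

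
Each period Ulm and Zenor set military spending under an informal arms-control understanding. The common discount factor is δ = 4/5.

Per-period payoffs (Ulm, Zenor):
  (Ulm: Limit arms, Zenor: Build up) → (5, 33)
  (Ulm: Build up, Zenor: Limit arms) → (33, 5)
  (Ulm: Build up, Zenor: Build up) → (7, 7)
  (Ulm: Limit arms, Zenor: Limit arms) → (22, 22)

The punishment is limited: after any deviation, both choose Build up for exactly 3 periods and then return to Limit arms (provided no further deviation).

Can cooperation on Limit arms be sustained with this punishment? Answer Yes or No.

IC: δ+…+δ^3 ≥ (33−22)/(22−7) = 11/15.
At δ = 4/5: partial sum = 1.9520 ≥ 0.7333. Cooperation sustainable.

Yes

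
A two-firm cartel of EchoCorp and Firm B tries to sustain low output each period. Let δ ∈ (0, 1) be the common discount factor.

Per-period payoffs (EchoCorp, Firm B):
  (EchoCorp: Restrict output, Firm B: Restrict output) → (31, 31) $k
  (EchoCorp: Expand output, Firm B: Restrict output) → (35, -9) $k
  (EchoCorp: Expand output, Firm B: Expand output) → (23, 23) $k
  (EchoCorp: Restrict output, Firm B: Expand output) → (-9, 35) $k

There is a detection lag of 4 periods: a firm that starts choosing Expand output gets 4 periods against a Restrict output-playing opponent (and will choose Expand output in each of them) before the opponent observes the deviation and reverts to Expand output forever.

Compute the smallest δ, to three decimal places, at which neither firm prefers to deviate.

0.760

A deviator earns 35 for 4 periods, then 23 forever; cooperating earns 31 forever. Multiplying the IC by (1−δ):
31 ≥ 35(1−δ^4) + 23δ^4, so 12·δ^4 ≥ 4 and δ^4 ≥ 1/3.
δ ≥ (1/3)^(1/4) ≈ 0.760.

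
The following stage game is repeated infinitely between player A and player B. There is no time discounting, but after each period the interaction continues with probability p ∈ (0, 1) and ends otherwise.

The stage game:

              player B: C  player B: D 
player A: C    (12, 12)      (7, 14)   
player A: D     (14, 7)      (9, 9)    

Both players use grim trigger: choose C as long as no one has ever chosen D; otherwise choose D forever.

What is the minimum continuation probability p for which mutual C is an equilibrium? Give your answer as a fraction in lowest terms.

Expected cooperation value is 12 + p·12 + p²·12 + … = 12/(1−p); deviation gives 14 + p·9/(1−p).
12 ≥ 14(1−p) + 9p ⇒ 5p ≥ 2 ⇒ p ≥ 2/5.

2/5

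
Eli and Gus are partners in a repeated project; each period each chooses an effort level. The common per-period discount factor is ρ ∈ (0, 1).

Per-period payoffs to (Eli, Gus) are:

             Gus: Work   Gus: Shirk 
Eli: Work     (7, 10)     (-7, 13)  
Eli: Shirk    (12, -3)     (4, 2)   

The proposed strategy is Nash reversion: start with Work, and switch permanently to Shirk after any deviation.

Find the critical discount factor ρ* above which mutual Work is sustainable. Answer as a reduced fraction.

Eli's threshold: (12−7)/(12−4) = 5/8.
Gus's threshold: (13−10)/(13−2) = 3/11.
5/8 > 3/11, so Eli binds and ρ* = 5/8.

5/8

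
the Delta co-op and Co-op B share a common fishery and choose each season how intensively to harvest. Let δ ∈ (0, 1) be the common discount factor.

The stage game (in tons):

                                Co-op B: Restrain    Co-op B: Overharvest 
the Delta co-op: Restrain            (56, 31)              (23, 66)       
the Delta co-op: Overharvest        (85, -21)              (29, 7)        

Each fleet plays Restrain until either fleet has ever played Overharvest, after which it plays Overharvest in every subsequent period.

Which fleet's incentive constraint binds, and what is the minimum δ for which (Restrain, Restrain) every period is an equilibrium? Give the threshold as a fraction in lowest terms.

For the Delta co-op: deviation gain 85−56 = 29, per-period punishment loss 56−29 = 27. IC gives δ ≥ 29/56.
For Co-op B: gain 35, loss 24 per period, so δ ≥ 35/59.
The tighter constraint is Co-op B's, so cooperation needs δ ≥ 35/59.

Co-op B; δ ≥ 35/59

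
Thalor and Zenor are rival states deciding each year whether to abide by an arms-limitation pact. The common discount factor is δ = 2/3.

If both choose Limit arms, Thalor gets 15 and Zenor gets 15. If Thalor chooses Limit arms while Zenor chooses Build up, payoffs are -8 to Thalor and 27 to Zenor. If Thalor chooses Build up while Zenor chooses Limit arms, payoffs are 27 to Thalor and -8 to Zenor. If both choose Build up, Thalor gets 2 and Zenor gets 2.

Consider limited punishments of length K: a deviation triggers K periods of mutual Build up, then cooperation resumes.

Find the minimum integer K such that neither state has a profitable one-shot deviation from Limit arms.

2

No profitable deviation requires (15−2)(δ+…+δ^K) ≥ 27−15, i.e. δ+…+δ^K ≥ 12/13 ≈ 0.9231.
With δ = 2/3, the partial sums are K=1: 0.6667, K=2: 1.1111.
K = 2 is the first length at which the sum reaches 0.9231.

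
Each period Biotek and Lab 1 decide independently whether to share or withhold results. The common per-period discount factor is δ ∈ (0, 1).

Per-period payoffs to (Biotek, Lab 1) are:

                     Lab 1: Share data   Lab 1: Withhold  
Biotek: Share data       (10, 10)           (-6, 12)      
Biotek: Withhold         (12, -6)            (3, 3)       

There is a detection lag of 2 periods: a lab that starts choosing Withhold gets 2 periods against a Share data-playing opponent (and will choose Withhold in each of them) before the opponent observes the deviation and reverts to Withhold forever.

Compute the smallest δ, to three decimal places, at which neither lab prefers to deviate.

The best deviation is to choose Withhold for all 2 undetected periods, earning 12 each, then 3 forever once detected.
Deviation value: 12(1−δ^2)/(1−δ) + 3δ^2/(1−δ); cooperation value: 10/(1−δ).
IC: 10 ≥ 12(1−δ^2) + 3δ^2 = 12 − 9δ^2.
So δ^2 ≥ 2/9, giving δ ≥ (2/9)^(1/2) ≈ 0.471.

0.471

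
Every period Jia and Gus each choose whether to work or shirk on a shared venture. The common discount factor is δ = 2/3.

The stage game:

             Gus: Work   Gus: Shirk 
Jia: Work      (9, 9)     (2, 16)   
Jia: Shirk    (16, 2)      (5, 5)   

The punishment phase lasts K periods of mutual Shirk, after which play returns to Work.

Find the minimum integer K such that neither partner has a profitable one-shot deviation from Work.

6

No profitable deviation requires (9−5)(δ+…+δ^K) ≥ 16−9, i.e. δ+…+δ^K ≥ 7/4 ≈ 1.7500.
With δ = 2/3, the partial sums are K=1: 0.6667, K=2: 1.1111, K=3: 1.4074, K=4: 1.6049, K=5: 1.7366, K=6: 1.8244.
K = 6 is the first length at which the sum reaches 1.7500.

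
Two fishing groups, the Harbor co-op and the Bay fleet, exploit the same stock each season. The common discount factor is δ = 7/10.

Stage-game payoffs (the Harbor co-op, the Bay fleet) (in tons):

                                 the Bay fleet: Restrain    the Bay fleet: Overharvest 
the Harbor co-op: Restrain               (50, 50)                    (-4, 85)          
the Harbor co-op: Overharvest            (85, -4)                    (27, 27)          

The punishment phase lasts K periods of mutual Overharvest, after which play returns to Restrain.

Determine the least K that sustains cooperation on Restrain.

3

No profitable deviation requires (50−27)(δ+…+δ^K) ≥ 85−50, i.e. δ+…+δ^K ≥ 35/23 ≈ 1.5217.
With δ = 7/10, the partial sums are K=1: 0.7000, K=2: 1.1900, K=3: 1.5330.
K = 3 is the first length at which the sum reaches 1.5217.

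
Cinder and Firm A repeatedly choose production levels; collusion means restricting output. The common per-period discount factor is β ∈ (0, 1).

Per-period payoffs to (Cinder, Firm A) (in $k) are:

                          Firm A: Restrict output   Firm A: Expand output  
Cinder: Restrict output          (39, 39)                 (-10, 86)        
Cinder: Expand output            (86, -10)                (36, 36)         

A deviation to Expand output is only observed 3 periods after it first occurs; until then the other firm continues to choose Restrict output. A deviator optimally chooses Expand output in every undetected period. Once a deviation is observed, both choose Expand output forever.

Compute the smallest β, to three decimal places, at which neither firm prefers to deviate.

0.980

A deviator earns 86 for 3 periods, then 36 forever; cooperating earns 39 forever. Multiplying the IC by (1−β):
39 ≥ 86(1−β^3) + 36β^3, so 50·β^3 ≥ 47 and β^3 ≥ 47/50.
β ≥ (47/50)^(1/3) ≈ 0.980.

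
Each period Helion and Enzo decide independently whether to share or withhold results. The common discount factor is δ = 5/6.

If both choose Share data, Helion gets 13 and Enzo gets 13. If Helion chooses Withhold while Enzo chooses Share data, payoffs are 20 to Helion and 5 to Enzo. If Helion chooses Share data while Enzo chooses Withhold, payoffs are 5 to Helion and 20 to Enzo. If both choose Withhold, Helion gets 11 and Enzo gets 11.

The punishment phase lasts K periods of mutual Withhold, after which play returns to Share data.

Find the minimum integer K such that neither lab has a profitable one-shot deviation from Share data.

7

Need Σ_{k=1}^{K} δ^k ≥ (20−13)/(13−11) = 3.5000 at δ = 5/6.
At K = 6 the sum is 3.3255 < 3.5000; at K = 7 it is 3.6046 ≥ 3.5000.
So the minimum punishment length is K = 7.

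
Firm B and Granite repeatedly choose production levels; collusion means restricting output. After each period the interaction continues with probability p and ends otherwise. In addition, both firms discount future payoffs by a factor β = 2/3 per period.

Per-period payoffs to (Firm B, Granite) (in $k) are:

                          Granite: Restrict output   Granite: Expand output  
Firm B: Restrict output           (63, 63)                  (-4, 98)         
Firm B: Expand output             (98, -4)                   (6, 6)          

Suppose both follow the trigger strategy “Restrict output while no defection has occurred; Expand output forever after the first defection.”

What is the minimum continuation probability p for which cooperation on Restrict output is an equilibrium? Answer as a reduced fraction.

With continuation probability p and discount β, the effective per-period discount factor is βp.
Grim-trigger IC: βp ≥ (98−63)/(98−6) = 35/92.
So p ≥ (35/92)/(2/3) = 105/184.

105/184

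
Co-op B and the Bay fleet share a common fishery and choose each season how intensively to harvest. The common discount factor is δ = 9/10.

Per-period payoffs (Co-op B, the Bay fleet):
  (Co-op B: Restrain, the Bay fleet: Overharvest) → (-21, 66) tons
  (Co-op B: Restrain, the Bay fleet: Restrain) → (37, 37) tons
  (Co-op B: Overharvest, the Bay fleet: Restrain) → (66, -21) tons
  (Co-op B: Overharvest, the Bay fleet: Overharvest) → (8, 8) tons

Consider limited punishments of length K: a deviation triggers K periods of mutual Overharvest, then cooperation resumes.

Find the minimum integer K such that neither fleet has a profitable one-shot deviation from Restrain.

No profitable deviation requires (37−8)(δ+…+δ^K) ≥ 66−37, i.e. δ+…+δ^K ≥ 1 ≈ 1.0000.
With δ = 9/10, the partial sums are K=1: 0.9000, K=2: 1.7100.
K = 2 is the first length at which the sum reaches 1.0000.

2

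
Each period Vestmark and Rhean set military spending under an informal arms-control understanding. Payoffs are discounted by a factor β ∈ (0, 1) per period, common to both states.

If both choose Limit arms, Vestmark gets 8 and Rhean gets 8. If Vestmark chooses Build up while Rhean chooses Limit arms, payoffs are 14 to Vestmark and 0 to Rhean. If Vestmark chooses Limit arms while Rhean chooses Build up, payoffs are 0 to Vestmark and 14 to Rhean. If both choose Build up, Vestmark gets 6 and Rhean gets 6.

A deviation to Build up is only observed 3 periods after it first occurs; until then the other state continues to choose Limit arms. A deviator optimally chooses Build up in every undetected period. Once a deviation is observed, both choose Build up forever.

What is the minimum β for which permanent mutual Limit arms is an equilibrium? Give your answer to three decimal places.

The best deviation is to choose Build up for all 3 undetected periods, earning 14 each, then 6 forever once detected.
Deviation value: 14(1−β^3)/(1−β) + 6β^3/(1−β); cooperation value: 8/(1−β).
IC: 8 ≥ 14(1−β^3) + 6β^3 = 14 − 8β^3.
So β^3 ≥ 6/8 = 3/4, giving β ≥ (3/4)^(1/3) ≈ 0.909.

0.909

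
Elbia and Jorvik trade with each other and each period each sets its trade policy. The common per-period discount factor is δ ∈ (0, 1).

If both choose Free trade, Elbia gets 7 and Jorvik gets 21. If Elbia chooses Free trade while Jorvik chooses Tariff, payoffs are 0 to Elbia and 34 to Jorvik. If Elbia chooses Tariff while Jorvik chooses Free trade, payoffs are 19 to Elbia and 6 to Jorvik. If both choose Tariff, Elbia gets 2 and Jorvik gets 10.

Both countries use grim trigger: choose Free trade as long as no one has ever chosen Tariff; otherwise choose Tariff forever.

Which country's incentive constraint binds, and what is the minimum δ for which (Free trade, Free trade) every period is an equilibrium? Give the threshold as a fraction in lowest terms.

Elbia; δ ≥ 12/17

For Elbia: deviation gain 19−7 = 12, per-period punishment loss 7−2 = 5. IC gives δ ≥ 12/17.
For Jorvik: gain 13, loss 11 per period, so δ ≥ 13/24.
The tighter constraint is Elbia's, so cooperation needs δ ≥ 12/17.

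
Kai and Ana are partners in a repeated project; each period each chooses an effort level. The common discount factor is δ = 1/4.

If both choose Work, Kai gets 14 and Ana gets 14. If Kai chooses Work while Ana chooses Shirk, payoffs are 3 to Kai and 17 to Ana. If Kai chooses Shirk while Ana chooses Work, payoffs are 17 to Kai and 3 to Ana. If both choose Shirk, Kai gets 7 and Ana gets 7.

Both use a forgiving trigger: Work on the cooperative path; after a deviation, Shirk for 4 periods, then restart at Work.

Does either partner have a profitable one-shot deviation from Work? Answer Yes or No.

Yes

A one-shot deviation gives 17 now, then 7 for 4 periods, then back to 14.
Gain from deviating: (17−14) today; loss: (14−7) in each of the next 4 periods.
No-deviation condition: (14−7)(δ+…+δ^4) ≥ 17−14, i.e. δ+…+δ^4 ≥ 3/7.
At δ = 1/4: δ+…+δ^4 = 0.3320 < 0.4286.
So cooperation is not sustainable.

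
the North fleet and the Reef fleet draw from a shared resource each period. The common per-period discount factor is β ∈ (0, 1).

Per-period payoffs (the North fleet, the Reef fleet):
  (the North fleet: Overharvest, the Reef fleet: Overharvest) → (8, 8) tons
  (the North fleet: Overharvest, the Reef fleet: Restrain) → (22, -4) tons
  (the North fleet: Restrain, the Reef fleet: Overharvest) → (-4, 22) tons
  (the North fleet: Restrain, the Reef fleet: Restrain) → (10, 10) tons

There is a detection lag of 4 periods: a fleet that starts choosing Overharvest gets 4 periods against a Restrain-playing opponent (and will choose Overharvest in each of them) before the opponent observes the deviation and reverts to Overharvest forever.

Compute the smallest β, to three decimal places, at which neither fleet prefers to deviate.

Deviating for the 4 undetected periods gains 22−10 = 12 per period over cooperation, then loses 10−8 = 2 per period forever once punishment starts.
Gain: 12(1 + β + … + β^3); loss: 2·β^4/(1−β).
No profitable deviation ⇔ 12(1−β^4) ≤ 2·β^4, i.e. β^4 ≥ 12/(12+2) = 6/7.
Hence β ≥ (6/7)^(1/4) ≈ 0.962.

0.962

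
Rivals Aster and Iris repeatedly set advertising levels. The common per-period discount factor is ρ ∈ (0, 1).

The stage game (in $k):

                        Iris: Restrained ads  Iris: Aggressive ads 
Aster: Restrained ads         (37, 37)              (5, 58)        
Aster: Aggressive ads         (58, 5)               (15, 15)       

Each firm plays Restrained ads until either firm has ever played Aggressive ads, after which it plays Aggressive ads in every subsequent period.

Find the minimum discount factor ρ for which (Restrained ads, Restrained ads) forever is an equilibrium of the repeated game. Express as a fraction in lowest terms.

21/43

Under grim trigger the critical discount factor is (T−C)/(T−P) with T = 58, C = 37, P = 15.
ρ* = (58−37)/(58−15) = 21/43.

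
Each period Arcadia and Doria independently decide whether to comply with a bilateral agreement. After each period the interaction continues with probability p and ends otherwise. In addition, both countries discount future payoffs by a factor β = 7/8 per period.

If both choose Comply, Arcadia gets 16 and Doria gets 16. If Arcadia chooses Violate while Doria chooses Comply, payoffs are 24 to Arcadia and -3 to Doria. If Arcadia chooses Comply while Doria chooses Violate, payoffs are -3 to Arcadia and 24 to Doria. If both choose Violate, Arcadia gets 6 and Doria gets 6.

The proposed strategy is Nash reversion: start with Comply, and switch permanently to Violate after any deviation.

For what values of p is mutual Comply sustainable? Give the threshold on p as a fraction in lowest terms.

Expected continuation weight on next period's payoff is β·p = 7/8·p, which plays the role of the discount factor.
Cooperation requires 7/8·p ≥ (24−16)/(24−6) = 4/9, hence p ≥ 32/63.

32/63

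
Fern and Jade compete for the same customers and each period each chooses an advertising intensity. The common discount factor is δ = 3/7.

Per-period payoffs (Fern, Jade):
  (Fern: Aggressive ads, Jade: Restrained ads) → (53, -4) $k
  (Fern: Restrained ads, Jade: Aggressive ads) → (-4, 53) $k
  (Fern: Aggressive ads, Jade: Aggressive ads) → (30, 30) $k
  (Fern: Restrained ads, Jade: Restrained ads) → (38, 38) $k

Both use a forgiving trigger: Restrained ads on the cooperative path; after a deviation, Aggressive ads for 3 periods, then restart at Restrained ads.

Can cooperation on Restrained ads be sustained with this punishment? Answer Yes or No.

IC: δ+…+δ^3 ≥ (53−38)/(38−30) = 15/8.
At δ = 3/7: partial sum = 0.6910 < 1.8750. Cooperation not sustainable.

No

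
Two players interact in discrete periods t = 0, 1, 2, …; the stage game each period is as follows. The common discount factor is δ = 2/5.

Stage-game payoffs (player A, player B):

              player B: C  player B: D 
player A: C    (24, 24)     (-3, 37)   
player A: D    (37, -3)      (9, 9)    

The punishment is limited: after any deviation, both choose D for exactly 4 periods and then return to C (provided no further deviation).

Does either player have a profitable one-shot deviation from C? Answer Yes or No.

Yes

IC: δ+…+δ^4 ≥ (37−24)/(24−9) = 13/15.
At δ = 2/5: partial sum = 0.6496 < 0.8667. Cooperation not sustainable.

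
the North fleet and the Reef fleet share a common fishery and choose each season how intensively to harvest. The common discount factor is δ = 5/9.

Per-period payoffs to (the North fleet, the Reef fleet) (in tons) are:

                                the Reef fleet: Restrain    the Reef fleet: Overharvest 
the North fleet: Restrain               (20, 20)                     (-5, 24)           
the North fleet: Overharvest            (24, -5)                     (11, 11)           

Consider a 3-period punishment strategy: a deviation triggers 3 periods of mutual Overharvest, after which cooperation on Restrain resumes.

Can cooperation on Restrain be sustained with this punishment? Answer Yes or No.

Comparing payoff streams over the 4 periods until play realigns: cooperate → 20(1+δ+…+δ^3); deviate → 24 + 11(δ+…+δ^3).
Cooperation is sustained iff (20−11)(δ+…+δ^3) ≥ 24−20.
δ+…+δ^3 = 5/9·(1−(5/9)^3)/(1−5/9) = 1.0357, and (24−20)/(20−11) = 0.4444.
1.0357 ≥ 0.4444, so cooperation is sustainable.

Yes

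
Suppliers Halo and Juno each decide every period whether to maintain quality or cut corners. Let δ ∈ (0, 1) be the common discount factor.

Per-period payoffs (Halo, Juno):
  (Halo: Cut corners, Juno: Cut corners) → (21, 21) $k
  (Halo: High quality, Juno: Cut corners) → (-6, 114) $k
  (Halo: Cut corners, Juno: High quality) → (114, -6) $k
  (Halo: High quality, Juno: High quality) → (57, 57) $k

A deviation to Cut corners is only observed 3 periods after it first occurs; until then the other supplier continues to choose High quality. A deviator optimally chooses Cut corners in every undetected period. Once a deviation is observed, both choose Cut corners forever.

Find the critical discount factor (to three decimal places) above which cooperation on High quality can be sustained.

The best deviation is to choose Cut corners for all 3 undetected periods, earning 114 each, then 21 forever once detected.
Deviation value: 114(1−δ^3)/(1−δ) + 21δ^3/(1−δ); cooperation value: 57/(1−δ).
IC: 57 ≥ 114(1−δ^3) + 21δ^3 = 114 − 93δ^3.
So δ^3 ≥ 57/93 = 19/31, giving δ ≥ (19/31)^(1/3) ≈ 0.849.

0.849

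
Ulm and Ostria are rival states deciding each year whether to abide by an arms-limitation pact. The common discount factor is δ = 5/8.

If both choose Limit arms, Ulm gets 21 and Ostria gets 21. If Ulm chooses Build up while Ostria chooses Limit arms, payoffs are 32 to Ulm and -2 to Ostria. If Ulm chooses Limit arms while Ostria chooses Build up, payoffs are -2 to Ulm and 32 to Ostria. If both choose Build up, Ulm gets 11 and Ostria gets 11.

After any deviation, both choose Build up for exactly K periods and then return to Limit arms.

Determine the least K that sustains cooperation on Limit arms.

IC: δ(1−δ^K)/(1−δ) ≥ (32−21)/(21−11) = 11/10.
With δ = 5/8: need 1 − δ^K ≥ 11/10·(1−5/8)/(5/8), i.e. δ^K ≤ 0.3400.
Since (5/8)^2 = 0.3906 and (5/8)^3 = 0.2441, the smallest such K is 3.

3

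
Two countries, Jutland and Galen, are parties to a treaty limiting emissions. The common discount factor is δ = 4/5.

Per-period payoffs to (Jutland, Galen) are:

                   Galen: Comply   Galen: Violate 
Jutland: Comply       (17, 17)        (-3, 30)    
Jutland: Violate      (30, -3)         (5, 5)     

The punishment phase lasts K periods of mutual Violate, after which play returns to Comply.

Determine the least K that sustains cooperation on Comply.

2

IC: δ(1−δ^K)/(1−δ) ≥ (30−17)/(17−5) = 13/12.
With δ = 4/5: need 1 − δ^K ≥ 13/12·(1−4/5)/(4/5), i.e. δ^K ≤ 0.7292.
Since (4/5)^1 = 0.8000 and (4/5)^2 = 0.6400, the smallest such K is 2.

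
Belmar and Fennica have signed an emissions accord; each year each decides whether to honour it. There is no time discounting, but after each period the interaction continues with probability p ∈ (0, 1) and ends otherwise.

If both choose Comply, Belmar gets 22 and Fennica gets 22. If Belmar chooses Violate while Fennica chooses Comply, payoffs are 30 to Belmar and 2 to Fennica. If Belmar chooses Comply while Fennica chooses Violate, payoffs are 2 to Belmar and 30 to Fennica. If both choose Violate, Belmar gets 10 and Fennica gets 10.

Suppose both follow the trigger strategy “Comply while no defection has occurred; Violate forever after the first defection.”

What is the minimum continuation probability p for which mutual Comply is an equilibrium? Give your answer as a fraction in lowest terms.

With no time discounting, the continuation probability p plays the role of the discount factor.
Grim-trigger IC: 22/(1−p) ≥ 30 + 10p/(1−p) ⇒ p ≥ (30−22)/(30−10) = 2/5.

2/5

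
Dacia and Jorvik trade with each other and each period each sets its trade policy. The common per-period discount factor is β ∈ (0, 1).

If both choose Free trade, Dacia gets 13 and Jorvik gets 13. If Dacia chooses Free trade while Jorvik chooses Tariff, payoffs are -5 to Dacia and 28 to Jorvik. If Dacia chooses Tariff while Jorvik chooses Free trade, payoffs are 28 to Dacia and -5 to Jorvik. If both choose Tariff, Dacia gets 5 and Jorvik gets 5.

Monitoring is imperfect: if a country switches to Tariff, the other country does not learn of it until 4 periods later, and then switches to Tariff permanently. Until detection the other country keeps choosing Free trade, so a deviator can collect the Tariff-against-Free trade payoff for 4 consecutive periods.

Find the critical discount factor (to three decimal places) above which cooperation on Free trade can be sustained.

0.899

The best deviation is to choose Tariff for all 4 undetected periods, earning 28 each, then 5 forever once detected.
Deviation value: 28(1−β^4)/(1−β) + 5β^4/(1−β); cooperation value: 13/(1−β).
IC: 13 ≥ 28(1−β^4) + 5β^4 = 28 − 23β^4.
So β^4 ≥ 15/23, giving β ≥ (15/23)^(1/4) ≈ 0.899.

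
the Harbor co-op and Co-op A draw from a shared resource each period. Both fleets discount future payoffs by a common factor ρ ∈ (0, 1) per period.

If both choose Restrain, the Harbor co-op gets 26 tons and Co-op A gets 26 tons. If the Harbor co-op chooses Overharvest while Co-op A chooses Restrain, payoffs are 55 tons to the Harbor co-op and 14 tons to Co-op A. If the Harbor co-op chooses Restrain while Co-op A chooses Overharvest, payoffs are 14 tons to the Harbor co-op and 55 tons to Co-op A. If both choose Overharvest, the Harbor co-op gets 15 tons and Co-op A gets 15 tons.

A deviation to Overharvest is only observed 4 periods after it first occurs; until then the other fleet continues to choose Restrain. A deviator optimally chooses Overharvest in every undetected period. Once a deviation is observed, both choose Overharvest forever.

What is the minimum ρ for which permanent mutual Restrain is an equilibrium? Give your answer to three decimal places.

0.923

A deviator earns 55 for 4 periods, then 15 forever; cooperating earns 26 forever. Multiplying the IC by (1−ρ):
26 ≥ 55(1−ρ^4) + 15ρ^4, so 40·ρ^4 ≥ 29 and ρ^4 ≥ 29/40.
ρ ≥ (29/40)^(1/4) ≈ 0.923.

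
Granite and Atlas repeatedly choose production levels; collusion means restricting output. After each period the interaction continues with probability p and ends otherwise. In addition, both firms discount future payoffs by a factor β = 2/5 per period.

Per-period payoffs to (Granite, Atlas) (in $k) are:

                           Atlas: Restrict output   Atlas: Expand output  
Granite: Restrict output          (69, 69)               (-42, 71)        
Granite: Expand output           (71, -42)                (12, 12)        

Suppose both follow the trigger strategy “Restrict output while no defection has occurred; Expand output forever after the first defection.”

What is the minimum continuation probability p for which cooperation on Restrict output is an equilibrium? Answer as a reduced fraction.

Expected continuation weight on next period's payoff is β·p = 2/5·p, which plays the role of the discount factor.
Cooperation requires 2/5·p ≥ (71−69)/(71−12) = 2/59, hence p ≥ 5/59.

5/59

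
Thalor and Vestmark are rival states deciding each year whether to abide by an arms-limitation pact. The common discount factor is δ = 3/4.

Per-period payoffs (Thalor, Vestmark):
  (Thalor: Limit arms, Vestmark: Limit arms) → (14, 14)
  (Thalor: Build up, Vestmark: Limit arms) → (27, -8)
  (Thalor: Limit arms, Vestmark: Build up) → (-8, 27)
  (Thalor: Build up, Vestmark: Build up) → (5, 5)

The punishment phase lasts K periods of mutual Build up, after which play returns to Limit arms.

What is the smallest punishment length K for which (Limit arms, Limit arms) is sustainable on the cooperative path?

3

IC: δ(1−δ^K)/(1−δ) ≥ (27−14)/(14−5) = 13/9.
With δ = 3/4: need 1 − δ^K ≥ 13/9·(1−3/4)/(3/4), i.e. δ^K ≤ 0.5185.
Since (3/4)^2 = 0.5625 and (3/4)^3 = 0.4219, the smallest such K is 3.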